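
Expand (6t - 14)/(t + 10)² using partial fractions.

(6t - 14) = α(t + 10) + β. At t = -10: β = 6·(-10) - 14 = -74. Coeff of t: α = 6
Result: 6/(t + 10) - 74/(t + 10)²


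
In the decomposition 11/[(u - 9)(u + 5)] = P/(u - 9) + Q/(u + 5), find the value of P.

Cover-up at u = 9: P = 11/(9 + 5) = 11/14


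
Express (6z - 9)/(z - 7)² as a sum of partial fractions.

(6z - 9) = A(z - 7) + B. At z = 7: B = 6·7 - 9 = 33. Coeff of z: A = 6
Result: 6/(z - 7) + 33/(z - 7)²


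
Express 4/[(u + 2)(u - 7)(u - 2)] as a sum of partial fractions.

Using cover-up method: α = 1/9, β = 4/45, γ = -1/5
Result: (1/9)/(u + 2) + (4/45)/(u - 7) - (1/5)/(u - 2)


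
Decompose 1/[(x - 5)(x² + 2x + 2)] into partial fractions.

Cover-up at x = 5: α = 1/(5² + 2·5 + 2) = 1/37. Then β = -α = -1/37, γ = -α·(2 + 5) = -7/37
Result: (1/37)/(x - 5) - ((1/37)x + 7/37)/(x² + 2x + 2)


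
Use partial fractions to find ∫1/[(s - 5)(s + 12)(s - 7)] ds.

Cover-up: α = -1/34, β = 1/323, γ = 1/38. Decomposition: (-1/34)/(s - 5) + (1/323)/(s + 12) + (1/38)/(s - 7). Integrate each term: (-1/34) ln|(s - 5)| + (1/323) ln|(s + 12)| + (1/38) ln|(s - 7)| + C


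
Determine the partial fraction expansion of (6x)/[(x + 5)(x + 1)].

At x=-5: α = (6·(-5) + 0)/(-5 + 1) = 15/2. At x=-1: β = (6·(-1) + 0)/(-1 + 5) = -3/2
Result: (15/2)/(x + 5) - (3/2)/(x + 1)


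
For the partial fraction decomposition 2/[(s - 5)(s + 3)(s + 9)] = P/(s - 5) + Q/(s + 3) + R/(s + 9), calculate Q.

Cover-up at s = -3: Q = 2/[(-3 - 5)(-3 + 9)] = 2/[(-8)(6)] = -2/48 = -1/24


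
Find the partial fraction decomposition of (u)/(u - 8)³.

(u) = P(u - 8)² + Q(u - 8) + R. At u = 8: R = 1·8 + 0 = 8. Coefficients: P = 0, Q = 1
Result: 1/(u - 8)² + 8/(u - 8)³


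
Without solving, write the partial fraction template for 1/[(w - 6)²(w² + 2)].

Repeated linear + quadratic: P/(w - 6) + Q/(w - 6)² + (Rw + S)/(w² + 2)


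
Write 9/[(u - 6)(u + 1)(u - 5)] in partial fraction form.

Using cover-up method: P = 9/7, Q = 3/14, R = -3/2
Result: (9/7)/(u - 6) + (3/14)/(u + 1) - (3/2)/(u - 5)


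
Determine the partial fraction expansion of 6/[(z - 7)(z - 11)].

6/(z - 7)(z - 11) = α/(z - 7) + β/(z - 11). α = 6/(7 - 11) = -3/2, β = 6/(11 - 7) = 3/2
Result: (-3/2)/(z - 7) + (3/2)/(z - 11)


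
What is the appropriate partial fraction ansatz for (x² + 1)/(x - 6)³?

Repeated linear factor (power 3): A/(x - 6) + B/(x - 6)² + C/(x - 6)³


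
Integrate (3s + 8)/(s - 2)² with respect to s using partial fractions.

Decompose: α = 3, β = 3·2 + 8 = 14, so (3s + 8)/(s - 2)² = 3/(s - 2) + 14/(s - 2)². Integrate: ∫ α/(s - 2) ds = 3 ln|(s - 2)|; ∫ β/(s - 2)² ds = -14/(s - 2). Sum: 3 ln|(s - 2)| - 14/(s - 2) + C


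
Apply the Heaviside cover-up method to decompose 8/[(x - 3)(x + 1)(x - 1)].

Cover (x - 3), x=3: P = 8/[(3 + 1)(3 - 1)] = 1. Cover (x + 1), x=-1: Q = 8/[(-1 - 3)(-1 - 1)] = 1. Cover (x - 1), x=1: R = 8/[(1 - 3)(1 + 1)] = -2.
Result: 1/(x - 3) + 1/(x + 1) - 2/(x - 1)


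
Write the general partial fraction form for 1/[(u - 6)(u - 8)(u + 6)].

Three distinct linear factors: α/(u - 6) + β/(u - 8) + γ/(u + 6)


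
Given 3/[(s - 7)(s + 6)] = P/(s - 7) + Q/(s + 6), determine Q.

Cover-up at s = -6: Q = 3/(-6 - 7) = -3/13


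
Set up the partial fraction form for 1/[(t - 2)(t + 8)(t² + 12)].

Two linear + quadratic: A/(t - 2) + B/(t + 8) + (Ct + D)/(t² + 12)


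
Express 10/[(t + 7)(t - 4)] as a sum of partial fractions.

10/(t + 7)(t - 4) = A/(t + 7) + B/(t - 4). A = 10/(-7 - 4) = -10/11, B = 10/(4 + 7) = 10/11
Result: (-10/11)/(t + 7) + (10/11)/(t - 4)


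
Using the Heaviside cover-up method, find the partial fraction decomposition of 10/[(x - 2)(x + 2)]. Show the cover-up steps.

Cover (x - 2): set x=2, get A = 10/(2 + 2) = 5/2. Cover (x + 2): set x=-2, get B = 10/(-2 - 2) = -5/2.
Result: (5/2)/(x - 2) - (5/2)/(x + 2)


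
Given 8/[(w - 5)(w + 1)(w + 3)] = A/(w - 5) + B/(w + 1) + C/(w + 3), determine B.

Cover-up at w = -1: B = 8/[(-1 - 5)(-1 + 3)] = 8/[(-6)(2)] = -8/12 = -2/3


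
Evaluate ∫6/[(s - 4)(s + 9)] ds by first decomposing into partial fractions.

Decompose: 6/[(s - 4)(s + 9)] = (6/13)/(s - 4) - (6/13)/(s + 9). Integrate each term: (6/13) ln|(s - 4)| - (6/13) ln|(s + 9)| + C


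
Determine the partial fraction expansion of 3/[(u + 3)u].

3/(u + 3)u = α/(u + 3) + β/u. α = 3/(-3 - 0) = -1, β = 3/(0 + 3) = 1
Result: -1/(u + 3) + 1/u


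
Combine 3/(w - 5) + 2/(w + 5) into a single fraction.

Common denominator (w - 5)(w + 5). Numerator: 3(w + 5) + 2(w - 5) = (3w + 15) + (2w - 10) = 5w + 5
Result: (5w + 5)/[(w - 5)(w + 5)]


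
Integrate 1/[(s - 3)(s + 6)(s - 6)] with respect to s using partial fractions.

Cover-up: P = -1/27, Q = 1/108, R = 1/36. Decomposition: (-1/27)/(s - 3) + (1/108)/(s + 6) + (1/36)/(s - 6). Integrate each term: (-1/27) ln|(s - 3)| + (1/108) ln|(s + 6)| + (1/36) ln|(s - 6)| + C


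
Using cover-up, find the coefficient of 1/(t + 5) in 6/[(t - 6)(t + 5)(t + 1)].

Cover (t + 5), set t=-5: 6/[(-5 - 6)(-5 + 1)] = 3/22


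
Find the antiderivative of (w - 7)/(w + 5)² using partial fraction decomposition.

Decompose: A = 1, B = 1·(-5) - 7 = -12, so (w - 7)/(w + 5)² = 1/(w + 5) - 12/(w + 5)². Integrate: ∫ A/(w + 5) dw = ln|(w + 5)|; ∫ B/(w + 5)² dw = 12/(w + 5). Sum: ln|(w + 5)| + 12/(w + 5) + C


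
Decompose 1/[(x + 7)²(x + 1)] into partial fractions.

Cover-up at x=-1: γ = 1/(-1 + 7)² = 1/36. Cover-up at x=-7: β = 1/(-7 + 1) = -1/6. Comparing x² coeff: α = -γ = -1/36
Result: (-1/36)/(x + 7) - (1/6)/(x + 7)² + (1/36)/(x + 1)


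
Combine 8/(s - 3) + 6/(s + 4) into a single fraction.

Common denominator (s - 3)(s + 4). Numerator: 8(s + 4) + 6(s - 3) = (8s + 32) + (6s - 18) = 14s + 14
Result: (14s + 14)/[(s - 3)(s + 4)]


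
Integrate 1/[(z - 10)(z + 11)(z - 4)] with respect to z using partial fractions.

Cover-up: P = 1/126, Q = 1/315, R = -1/90. Decomposition: (1/126)/(z - 10) + (1/315)/(z + 11) - (1/90)/(z - 4). Integrate each term: (1/126) ln|(z - 10)| + (1/315) ln|(z + 11)| - (1/90) ln|(z - 4)| + C


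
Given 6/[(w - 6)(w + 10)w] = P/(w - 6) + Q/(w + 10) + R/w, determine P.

Cover-up at w = 6: P = 6/[(6 + 10)(6 - 0)] = 6/[(16)(6)] = 6/96 = 1/16


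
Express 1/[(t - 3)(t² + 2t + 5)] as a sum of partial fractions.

Cover-up at t = 3: α = 1/(3² + 2·3 + 5) = 1/20. Then β = -α = -1/20, γ = -α·(2 + 3) = -1/4
Result: (1/20)/(t - 3) - ((1/20)t + 1/4)/(t² + 2t + 5)


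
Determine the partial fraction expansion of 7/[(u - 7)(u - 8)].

7/(u - 7)(u - 8) = A/(u - 7) + B/(u - 8). A = 7/(7 - 8) = -7, B = 7/(8 - 7) = 7
Result: -7/(u - 7) + 7/(u - 8)


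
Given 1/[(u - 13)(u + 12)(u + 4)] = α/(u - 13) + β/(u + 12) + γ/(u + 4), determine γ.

Cover-up at u = -4: γ = 1/[(-4 - 13)(-4 + 12)] = 1/[(-17)(8)] = -1/136


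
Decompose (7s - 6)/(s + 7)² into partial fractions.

(7s - 6) = A(s + 7) + B. At s = -7: B = 7·(-7) - 6 = -55. Coeff of s: A = 7
Result: 7/(s + 7) - 55/(s + 7)²


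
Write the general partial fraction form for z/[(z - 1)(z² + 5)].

Linear + irreducible quadratic: α/(z - 1) + (βz + γ)/(z² + 5)


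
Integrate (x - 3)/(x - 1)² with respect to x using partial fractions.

Decompose: A = 1, B = 1·1 - 3 = -2, so (x - 3)/(x - 1)² = 1/(x - 1) - 2/(x - 1)². Integrate: ∫ A/(x - 1) dx = ln|(x - 1)|; ∫ B/(x - 1)² dx = 2/(x - 1). Sum: ln|(x - 1)| + 2/(x - 1) + C


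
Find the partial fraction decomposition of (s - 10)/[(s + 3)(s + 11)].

At s=-3: P = (1·(-3) - 10)/(-3 + 11) = -13/8. At s=-11: Q = (1·(-11) - 10)/(-11 + 3) = 21/8
Result: (-13/8)/(s + 3) + (21/8)/(s + 11)


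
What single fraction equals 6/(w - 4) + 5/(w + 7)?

Common denominator (w - 4)(w + 7). Numerator: 6(w + 7) + 5(w - 4) = (6w + 42) + (5w - 20) = 11w + 22
Result: (11w + 22)/[(w - 4)(w + 7)]


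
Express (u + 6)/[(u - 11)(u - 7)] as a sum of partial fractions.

At u=11: P = (1·11 + 6)/(11 - 7) = 17/4. At u=7: Q = (1·7 + 6)/(7 - 11) = -13/4
Result: (17/4)/(u - 11) - (13/4)/(u - 7)


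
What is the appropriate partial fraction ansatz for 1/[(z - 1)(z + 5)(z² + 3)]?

Two linear + quadratic: P/(z - 1) + Q/(z + 5) + (Rz + S)/(z² + 3)


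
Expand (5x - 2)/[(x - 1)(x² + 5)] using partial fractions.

At x=1: α = (5·1 - 2)/(1² + 5) = 1/2. β = -α = -1/2, γ = 5 - 1·α = 9/2
Result: (1/2)/(x - 1) - ((1/2)x - 9/2)/(x² + 5)


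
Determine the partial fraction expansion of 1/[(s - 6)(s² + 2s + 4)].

Cover-up at s = 6: P = 1/(6² + 2·6 + 4) = 1/52. Then Q = -P = -1/52, R = -P·(2 + 6) = -2/13
Result: (1/52)/(s - 6) - ((1/52)s + 2/13)/(s² + 2s + 4)


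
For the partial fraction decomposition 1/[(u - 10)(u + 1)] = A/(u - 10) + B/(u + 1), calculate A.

Cover-up at u = 10: A = 1/(10 + 1) = 1/11


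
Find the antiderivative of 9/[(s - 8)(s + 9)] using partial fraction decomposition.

Decompose: 9/[(s - 8)(s + 9)] = (9/17)/(s - 8) - (9/17)/(s + 9). Integrate each term: (9/17) ln|(s - 8)| - (9/17) ln|(s + 9)| + C


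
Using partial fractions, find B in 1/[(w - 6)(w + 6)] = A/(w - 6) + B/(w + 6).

Cover-up at w = -6: B = 1/(-6 - 6) = -1/12


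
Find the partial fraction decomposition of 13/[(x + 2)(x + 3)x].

Using cover-up method: A = -13/2, B = 13/3, C = 13/6
Result: (-13/2)/(x + 2) + (13/3)/(x + 3) + (13/6)/x


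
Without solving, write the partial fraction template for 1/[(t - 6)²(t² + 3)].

Repeated linear + quadratic: P/(t - 6) + Q/(t - 6)² + (Rt + S)/(t² + 3)


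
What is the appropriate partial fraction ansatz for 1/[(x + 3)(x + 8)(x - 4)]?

Three distinct linear factors: α/(x + 3) + β/(x + 8) + γ/(x - 4)


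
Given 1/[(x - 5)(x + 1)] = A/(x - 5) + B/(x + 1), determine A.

Cover-up at x = 5: A = 1/(5 + 1) = 1/6


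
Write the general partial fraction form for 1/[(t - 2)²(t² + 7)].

Repeated linear + quadratic: P/(t - 2) + Q/(t - 2)² + (Rt + S)/(t² + 7)


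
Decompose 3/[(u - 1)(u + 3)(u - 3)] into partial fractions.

Using cover-up method: P = -3/8, Q = 1/8, R = 1/4
Result: (-3/8)/(u - 1) + (1/8)/(u + 3) + (1/4)/(u - 3)


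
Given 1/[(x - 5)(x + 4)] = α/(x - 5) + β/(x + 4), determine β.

Cover-up at x = -4: β = 1/(-4 - 5) = -1/9


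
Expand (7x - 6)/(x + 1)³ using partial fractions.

(7x - 6) = α(x + 1)² + β(x + 1) + γ. At x = -1: γ = 7·(-1) - 6 = -13. Coefficients: α = 0, β = 7
Result: 7/(x + 1)² - 13/(x + 1)³


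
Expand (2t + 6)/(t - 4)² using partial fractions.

(2t + 6) = α(t - 4) + β. At t = 4: β = 2·4 + 6 = 14. Coeff of t: α = 2
Result: 2/(t - 4) + 14/(t - 4)²


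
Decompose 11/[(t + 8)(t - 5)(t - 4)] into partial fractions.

Using cover-up method: α = 11/156, β = 11/13, γ = -11/12
Result: (11/156)/(t + 8) + (11/13)/(t - 5) - (11/12)/(t - 4)


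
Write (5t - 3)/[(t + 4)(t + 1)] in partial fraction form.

At t=-4: A = (5·(-4) - 3)/(-4 + 1) = 23/3. At t=-1: B = (5·(-1) - 3)/(-1 + 4) = -8/3
Result: (23/3)/(t + 4) - (8/3)/(t + 1)


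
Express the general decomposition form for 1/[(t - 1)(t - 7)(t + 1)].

Three distinct linear factors: A/(t - 1) + B/(t - 7) + C/(t + 1)


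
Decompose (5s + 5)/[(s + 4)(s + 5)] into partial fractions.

At s=-4: A = (5·(-4) + 5)/(-4 + 5) = -15. At s=-5: B = (5·(-5) + 5)/(-5 + 4) = 20
Result: -15/(s + 4) + 20/(s + 5)


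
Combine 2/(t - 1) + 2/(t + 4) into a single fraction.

Common denominator (t - 1)(t + 4). Numerator: 2(t + 4) + 2(t - 1) = (2t + 8) + (2t - 2) = 4t + 6
Result: (4t + 6)/[(t - 1)(t + 4)]


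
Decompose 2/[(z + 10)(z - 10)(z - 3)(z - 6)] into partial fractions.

Using Heaviside cover-up: (-1/2080)/(z + 10) + (1/280)/(z - 10) + (2/273)/(z - 3) - (1/96)/(z - 6)


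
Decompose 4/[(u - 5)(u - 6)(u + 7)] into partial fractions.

Using cover-up method: α = -1/3, β = 4/13, γ = 1/39
Result: (-1/3)/(u - 5) + (4/13)/(u - 6) + (1/39)/(u + 7)


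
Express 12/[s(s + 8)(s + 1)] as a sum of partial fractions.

Using cover-up method: P = 3/2, Q = 3/14, R = -12/7
Result: (3/2)/s + (3/14)/(s + 8) - (12/7)/(s + 1)


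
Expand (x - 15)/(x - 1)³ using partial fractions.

(x - 15) = α(x - 1)² + β(x - 1) + γ. At x = 1: γ = 1·1 - 15 = -14. Coefficients: α = 0, β = 1
Result: 1/(x - 1)² - 14/(x - 1)³


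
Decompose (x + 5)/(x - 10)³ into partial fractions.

(x + 5) = α(x - 10)² + β(x - 10) + γ. At x = 10: γ = 1·10 + 5 = 15. Coefficients: α = 0, β = 1
Result: 1/(x - 10)² + 15/(x - 10)³


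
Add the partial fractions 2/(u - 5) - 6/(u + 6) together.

Common denominator (u - 5)(u + 6). Numerator: 2(u + 6) - 6(u - 5) = (2u + 12) - (6u - 30) = -4u + 42
Result: (-4u + 42)/[(u - 5)(u + 6)]


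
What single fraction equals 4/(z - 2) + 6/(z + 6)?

Common denominator (z - 2)(z + 6). Numerator: 4(z + 6) + 6(z - 2) = (4z + 24) + (6z - 12) = 10z + 12
Result: (10z + 12)/[(z - 2)(z + 6)]


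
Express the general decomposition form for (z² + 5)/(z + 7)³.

Repeated linear factor (power 3): P/(z + 7) + Q/(z + 7)² + R/(z + 7)³


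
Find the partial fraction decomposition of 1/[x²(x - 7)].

Cover-up at x=7: C = 1/(7 - 0)² = 1/49. Cover-up at x=0: B = 1/(0 - 7) = -1/7. Comparing x² coeff: A = -C = -1/49
Result: (-1/49)/x - (1/7)/x² + (1/49)/(x - 7)


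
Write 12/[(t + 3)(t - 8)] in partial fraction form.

12/(t + 3)(t - 8) = P/(t + 3) + Q/(t - 8). P = 12/(-3 - 8) = -12/11, Q = 12/(8 + 3) = 12/11
Result: (-12/11)/(t + 3) + (12/11)/(t - 8)


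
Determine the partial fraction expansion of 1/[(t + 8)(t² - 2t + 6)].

Cover-up at t = -8: P = 1/((-8)² - 2·(-8) + 6) = 1/86. Then Q = -P = -1/86, R = -P·(-2 - 8) = 5/43
Result: (1/86)/(t + 8) - ((1/86)t - 5/43)/(t² - 2t + 6)


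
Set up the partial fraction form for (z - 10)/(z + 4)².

Repeated linear factor: P/(z + 4) + Q/(z + 4)²


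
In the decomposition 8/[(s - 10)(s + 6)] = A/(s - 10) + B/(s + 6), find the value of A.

Cover-up at s = 10: A = 8/(10 + 6) = 8/16 = 1/2


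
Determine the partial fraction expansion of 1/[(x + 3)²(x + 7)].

Cover-up at x=-7: C = 1/(-7 + 3)² = 1/16. Cover-up at x=-3: B = 1/(-3 + 7) = 1/4. Comparing x² coeff: A = -C = -1/16
Result: (-1/16)/(x + 3) + (1/4)/(x + 3)² + (1/16)/(x + 7)


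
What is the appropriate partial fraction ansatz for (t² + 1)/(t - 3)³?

Repeated linear factor (power 3): α/(t - 3) + β/(t - 3)² + γ/(t - 3)³


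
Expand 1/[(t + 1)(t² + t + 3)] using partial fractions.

Cover-up at t = -1: α = 1/((-1)² + 1·(-1) + 3) = 1/3. Then β = -α = -1/3, γ = -α·(1 - 1) = 0
Result: (1/3)/(t + 1) - ((1/3)t)/(t² + t + 3)


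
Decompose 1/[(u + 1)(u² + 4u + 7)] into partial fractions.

Cover-up at u = -1: A = 1/((-1)² + 4·(-1) + 7) = 1/4. Then B = -A = -1/4, C = -A·(4 - 1) = -3/4
Result: (1/4)/(u + 1) - ((1/4)u + 3/4)/(u² + 4u + 7)


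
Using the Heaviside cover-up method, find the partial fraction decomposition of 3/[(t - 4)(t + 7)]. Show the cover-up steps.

Cover (t - 4): set t=4, get A = 3/(4 + 7) = 3/11. Cover (t + 7): set t=-7, get B = 3/(-7 - 4) = -3/11.
Result: (3/11)/(t - 4) - (3/11)/(t + 7)


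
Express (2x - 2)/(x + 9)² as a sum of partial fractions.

(2x - 2) = A(x + 9) + B. At x = -9: B = 2·(-9) - 2 = -20. Coeff of x: A = 2
Result: 2/(x + 9) - 20/(x + 9)²


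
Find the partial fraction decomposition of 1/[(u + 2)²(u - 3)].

Cover-up at u=3: γ = 1/(3 + 2)² = 1/25. Cover-up at u=-2: β = 1/(-2 - 3) = -1/5. Comparing u² coeff: α = -γ = -1/25
Result: (-1/25)/(u + 2) - (1/5)/(u + 2)² + (1/25)/(u - 3)


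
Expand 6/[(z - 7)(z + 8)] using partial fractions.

6/(z - 7)(z + 8) = A/(z - 7) + B/(z + 8). A = 6/(7 + 8) = 2/5, B = 6/(-8 - 7) = -2/5
Result: (2/5)/(z - 7) - (2/5)/(z + 8)


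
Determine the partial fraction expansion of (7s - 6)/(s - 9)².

(7s - 6) = A(s - 9) + B. At s = 9: B = 7·9 - 6 = 57. Coeff of s: A = 7
Result: 7/(s - 9) + 57/(s - 9)²


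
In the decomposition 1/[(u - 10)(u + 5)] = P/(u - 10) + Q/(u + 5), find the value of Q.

Cover-up at u = -5: Q = 1/(-5 - 10) = -1/15


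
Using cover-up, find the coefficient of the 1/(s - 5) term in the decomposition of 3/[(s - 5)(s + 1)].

Cover (s - 5), set s=5: 3/((s + 1) at s=5) = 3/(6) = 1/2


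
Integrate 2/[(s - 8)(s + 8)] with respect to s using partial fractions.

Decompose: 2/[(s - 8)(s + 8)] = (1/8)/(s - 8) - (1/8)/(s + 8). Integrate each term: (1/8) ln|(s - 8)| - (1/8) ln|(s + 8)| + C


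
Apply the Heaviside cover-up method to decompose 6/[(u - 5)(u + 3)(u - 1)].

Cover (u - 5), u=5: α = 6/[(5 + 3)(5 - 1)] = 3/16. Cover (u + 3), u=-3: β = 6/[(-3 - 5)(-3 - 1)] = 3/16. Cover (u - 1), u=1: γ = 6/[(1 - 5)(1 + 3)] = -3/8.
Result: (3/16)/(u - 5) + (3/16)/(u + 3) - (3/8)/(u - 1)


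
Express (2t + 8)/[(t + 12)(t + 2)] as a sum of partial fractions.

At t=-12: P = (2·(-12) + 8)/(-12 + 2) = 8/5. At t=-2: Q = (2·(-2) + 8)/(-2 + 12) = 2/5
Result: (8/5)/(t + 12) + (2/5)/(t + 2)


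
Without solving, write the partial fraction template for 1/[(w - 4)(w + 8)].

Distinct linear factors: α/(w - 4) + β/(w + 8)


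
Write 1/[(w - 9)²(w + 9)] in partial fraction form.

Cover-up at w=-9: R = 1/(-9 - 9)² = 1/324. Cover-up at w=9: Q = 1/(9 + 9) = 1/18. Comparing w² coeff: P = -R = -1/324
Result: (-1/324)/(w - 9) + (1/18)/(w - 9)² + (1/324)/(w + 9)


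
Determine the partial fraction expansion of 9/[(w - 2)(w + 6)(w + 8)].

Using cover-up method: A = 9/80, B = -9/16, C = 9/20
Result: (9/80)/(w - 2) - (9/16)/(w + 6) + (9/20)/(w + 8)


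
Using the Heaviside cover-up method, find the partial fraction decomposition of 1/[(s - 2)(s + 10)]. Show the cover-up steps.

Cover (s - 2): set s=2, get P = 1/(2 + 10) = 1/12. Cover (s + 10): set s=-10, get Q = 1/(-10 - 2) = -1/12.
Result: (1/12)/(s - 2) - (1/12)/(s + 10)


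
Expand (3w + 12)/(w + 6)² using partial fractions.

(3w + 12) = α(w + 6) + β. At w = -6: β = 3·(-6) + 12 = -6. Coeff of w: α = 3
Result: 3/(w + 6) - 6/(w + 6)²


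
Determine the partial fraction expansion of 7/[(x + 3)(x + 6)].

7/(x + 3)(x + 6) = α/(x + 3) + β/(x + 6). α = 7/(-3 + 6) = 7/3, β = 7/(-6 + 3) = -7/3
Result: (7/3)/(x + 3) - (7/3)/(x + 6)


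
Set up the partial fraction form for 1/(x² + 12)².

Repeated quadratic factor: (Ax + B)/(x² + 12) + (Cx + D)/(x² + 12)²


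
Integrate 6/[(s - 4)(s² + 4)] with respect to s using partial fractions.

Cover-up at s=4: P = 6/(4²+4) = 3/10. Coeff matching: Q = -3/10, R = -6/5. Decomposition: (3/10)/(s - 4) - ((3/10)s + 6/5)/(s² + 4). Integrate: linear → ln, quadratic → (1/2)ln + arctan: (3/10) ln|(s - 4)| - (3/20) ln(s² + 4) - (3/5) arctan(s/2) + C


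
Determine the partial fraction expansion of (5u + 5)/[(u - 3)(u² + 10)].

At u=3: α = (5·3 + 5)/(3² + 10) = 20/19. β = -α = -20/19, γ = 5 - 3·α = 35/19
Result: (20/19)/(u - 3) - ((20/19)u - 35/19)/(u² + 10)


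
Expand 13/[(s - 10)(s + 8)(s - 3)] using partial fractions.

Using cover-up method: α = 13/126, β = 13/198, γ = -13/77
Result: (13/126)/(s - 10) + (13/198)/(s + 8) - (13/77)/(s - 3)


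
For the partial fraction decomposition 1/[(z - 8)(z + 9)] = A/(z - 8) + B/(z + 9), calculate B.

Cover-up at z = -9: B = 1/(-9 - 8) = -1/17


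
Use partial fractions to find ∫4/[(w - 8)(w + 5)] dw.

Decompose: 4/[(w - 8)(w + 5)] = (4/13)/(w - 8) - (4/13)/(w + 5). Integrate each term: (4/13) ln|(w - 8)| - (4/13) ln|(w + 5)| + C


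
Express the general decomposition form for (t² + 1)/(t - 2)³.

Repeated linear factor (power 3): α/(t - 2) + β/(t - 2)² + γ/(t - 2)³


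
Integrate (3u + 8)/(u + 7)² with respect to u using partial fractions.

Decompose: A = 3, B = 3·(-7) + 8 = -13, so (3u + 8)/(u + 7)² = 3/(u + 7) - 13/(u + 7)². Integrate: ∫ A/(u + 7) du = 3 ln|(u + 7)|; ∫ B/(u + 7)² du = 13/(u + 7). Sum: 3 ln|(u + 7)| + 13/(u + 7) + C


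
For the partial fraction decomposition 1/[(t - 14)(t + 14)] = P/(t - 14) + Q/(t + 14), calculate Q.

Cover-up at t = -14: Q = 1/(-14 - 14) = -1/28


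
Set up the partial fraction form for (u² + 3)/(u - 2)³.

Repeated linear factor (power 3): P/(u - 2) + Q/(u - 2)² + R/(u - 2)³


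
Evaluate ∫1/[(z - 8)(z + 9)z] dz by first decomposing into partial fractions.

Cover-up: P = 1/136, Q = 1/153, R = -1/72. Decomposition: (1/136)/(z - 8) + (1/153)/(z + 9) - (1/72)/z. Integrate each term: (1/136) ln|(z - 8)| + (1/153) ln|(z + 9)| - (1/72) ln|z| + C


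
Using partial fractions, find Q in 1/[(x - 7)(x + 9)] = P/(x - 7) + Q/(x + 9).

Cover-up at x = -9: Q = 1/(-9 - 7) = -1/16


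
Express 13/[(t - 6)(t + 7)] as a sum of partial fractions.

13/(t - 6)(t + 7) = P/(t - 6) + Q/(t + 7). P = 13/(6 + 7) = 1, Q = 13/(-7 - 6) = -1
Result: 1/(t - 6) - 1/(t + 7)


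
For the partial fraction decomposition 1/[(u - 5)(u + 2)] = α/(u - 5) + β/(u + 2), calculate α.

Cover-up at u = 5: α = 1/(5 + 2) = 1/7


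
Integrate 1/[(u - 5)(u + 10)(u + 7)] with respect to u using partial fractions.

Cover-up: P = 1/180, Q = 1/45, R = -1/36. Decomposition: (1/180)/(u - 5) + (1/45)/(u + 10) - (1/36)/(u + 7). Integrate each term: (1/180) ln|(u - 5)| + (1/45) ln|(u + 10)| - (1/36) ln|(u + 7)| + C


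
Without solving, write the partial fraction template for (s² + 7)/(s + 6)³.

Repeated linear factor (power 3): α/(s + 6) + β/(s + 6)² + γ/(s + 6)³


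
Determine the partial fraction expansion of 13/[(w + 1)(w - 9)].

13/(w + 1)(w - 9) = P/(w + 1) + Q/(w - 9). P = 13/(-1 - 9) = -13/10, Q = 13/(9 + 1) = 13/10
Result: (-13/10)/(w + 1) + (13/10)/(w - 9)


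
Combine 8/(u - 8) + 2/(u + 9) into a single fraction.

Common denominator (u - 8)(u + 9). Numerator: 8(u + 9) + 2(u - 8) = (8u + 72) + (2u - 16) = 10u + 56
Result: (10u + 56)/[(u - 8)(u + 9)]


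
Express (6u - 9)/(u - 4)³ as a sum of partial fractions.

(6u - 9) = α(u - 4)² + β(u - 4) + γ. At u = 4: γ = 6·4 - 9 = 15. Coefficients: α = 0, β = 6
Result: 6/(u - 4)² + 15/(u - 4)³


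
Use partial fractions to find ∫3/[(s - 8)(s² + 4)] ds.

Cover-up at s=8: α = 3/(8²+4) = 3/68. Coeff matching: β = -3/68, γ = -6/17. Decomposition: (3/68)/(s - 8) - ((3/68)s + 6/17)/(s² + 4). Integrate: linear → ln, quadratic → (1/2)ln + arctan: (3/68) ln|(s - 8)| - (3/136) ln(s² + 4) - (3/17) arctan(s/2) + C


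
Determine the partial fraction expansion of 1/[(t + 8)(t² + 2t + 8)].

Cover-up at t = -8: P = 1/((-8)² + 2·(-8) + 8) = 1/56. Then Q = -P = -1/56, R = -P·(2 - 8) = 3/28
Result: (1/56)/(t + 8) - ((1/56)t - 3/28)/(t² + 2t + 8)


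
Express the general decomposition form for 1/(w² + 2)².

Repeated quadratic factor: (αw + β)/(w² + 2) + (γw + δ)/(w² + 2)²


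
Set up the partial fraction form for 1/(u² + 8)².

Repeated quadratic factor: (Au + B)/(u² + 8) + (Cu + D)/(u² + 8)²


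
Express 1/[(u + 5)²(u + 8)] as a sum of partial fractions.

Cover-up at u=-8: γ = 1/(-8 + 5)² = 1/9. Cover-up at u=-5: β = 1/(-5 + 8) = 1/3. Comparing u² coeff: α = -γ = -1/9
Result: (-1/9)/(u + 5) + (1/3)/(u + 5)² + (1/9)/(u + 8)


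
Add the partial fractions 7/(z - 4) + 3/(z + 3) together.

Common denominator (z - 4)(z + 3). Numerator: 7(z + 3) + 3(z - 4) = (7z + 21) + (3z - 12) = 10z + 9
Result: (10z + 9)/[(z - 4)(z + 3)]


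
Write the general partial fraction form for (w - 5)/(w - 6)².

Repeated linear factor: α/(w - 6) + β/(w - 6)²


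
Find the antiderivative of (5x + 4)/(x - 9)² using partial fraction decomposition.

Decompose: A = 5, B = 5·9 + 4 = 49, so (5x + 4)/(x - 9)² = 5/(x - 9) + 49/(x - 9)². Integrate: ∫ A/(x - 9) dx = 5 ln|(x - 9)|; ∫ B/(x - 9)² dx = -49/(x - 9). Sum: 5 ln|(x - 9)| - 49/(x - 9) + C


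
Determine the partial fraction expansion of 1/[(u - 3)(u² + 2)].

Cover-up at u = 3: P = 1/(3² + 2) = 1/11. Then Q = -P = -1/11, R = -P·(0 + 3) = -3/11
Result: (1/11)/(u - 3) - ((1/11)u + 3/11)/(u² + 2)


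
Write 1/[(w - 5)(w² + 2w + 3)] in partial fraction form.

Cover-up at w = 5: α = 1/(5² + 2·5 + 3) = 1/38. Then β = -α = -1/38, γ = -α·(2 + 5) = -7/38
Result: (1/38)/(w - 5) - ((1/38)w + 7/38)/(w² + 2w + 3)


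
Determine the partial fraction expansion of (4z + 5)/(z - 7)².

(4z + 5) = A(z - 7) + B. At z = 7: B = 4·7 + 5 = 33. Coeff of z: A = 4
Result: 4/(z - 7) + 33/(z - 7)²


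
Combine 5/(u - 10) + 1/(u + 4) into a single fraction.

Common denominator (u - 10)(u + 4). Numerator: 5(u + 4) + 1(u - 10) = (5u + 20) + (u - 10) = 6u + 10
Result: (6u + 10)/[(u - 10)(u + 4)]


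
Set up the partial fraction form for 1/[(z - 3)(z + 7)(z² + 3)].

Two linear + quadratic: α/(z - 3) + β/(z + 7) + (γz + δ)/(z² + 3)


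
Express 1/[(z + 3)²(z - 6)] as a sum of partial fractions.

Cover-up at z=6: R = 1/(6 + 3)² = 1/81. Cover-up at z=-3: Q = 1/(-3 - 6) = -1/9. Comparing z² coeff: P = -R = -1/81
Result: (-1/81)/(z + 3) - (1/9)/(z + 3)² + (1/81)/(z - 6)


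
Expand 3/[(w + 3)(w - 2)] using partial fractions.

3/(w + 3)(w - 2) = A/(w + 3) + B/(w - 2). A = 3/(-3 - 2) = -3/5, B = 3/(2 + 3) = 3/5
Result: (-3/5)/(w + 3) + (3/5)/(w - 2)


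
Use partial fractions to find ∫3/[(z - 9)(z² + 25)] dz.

Cover-up at z=9: A = 3/(9²+25) = 3/106. Coeff matching: B = -3/106, C = -27/106. Decomposition: (3/106)/(z - 9) - ((3/106)z + 27/106)/(z² + 25). Integrate: linear → ln, quadratic → (1/2)ln + arctan: (3/106) ln|(z - 9)| - (3/212) ln(z² + 25) - (27/530) arctan(z/5) + C


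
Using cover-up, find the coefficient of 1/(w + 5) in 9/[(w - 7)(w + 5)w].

Cover (w + 5), set w=-5: 9/[(-5 - 7)(-5 - 0)] = 3/20


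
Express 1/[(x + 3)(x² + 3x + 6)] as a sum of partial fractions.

Cover-up at x = -3: α = 1/((-3)² + 3·(-3) + 6) = 1/6. Then β = -α = -1/6, γ = -α·(3 - 3) = 0
Result: (1/6)/(x + 3) - ((1/6)x)/(x² + 3x + 6)


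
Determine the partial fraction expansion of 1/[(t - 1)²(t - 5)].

Cover-up at t=5: R = 1/(5 - 1)² = 1/16. Cover-up at t=1: Q = 1/(1 - 5) = -1/4. Comparing t² coeff: P = -R = -1/16
Result: (-1/16)/(t - 1) - (1/4)/(t - 1)² + (1/16)/(t - 5)


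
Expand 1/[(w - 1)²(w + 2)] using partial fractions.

Cover-up at w=-2: R = 1/(-2 - 1)² = 1/9. Cover-up at w=1: Q = 1/(1 + 2) = 1/3. Comparing w² coeff: P = -R = -1/9
Result: (-1/9)/(w - 1) + (1/3)/(w - 1)² + (1/9)/(w + 2)


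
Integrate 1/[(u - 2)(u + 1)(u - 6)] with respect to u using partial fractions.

Cover-up: P = -1/12, Q = 1/21, R = 1/28. Decomposition: (-1/12)/(u - 2) + (1/21)/(u + 1) + (1/28)/(u - 6). Integrate each term: (-1/12) ln|(u - 2)| + (1/21) ln|(u + 1)| + (1/28) ln|(u - 6)| + C


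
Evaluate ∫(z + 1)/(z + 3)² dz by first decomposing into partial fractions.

Decompose: P = 1, Q = 1·(-3) + 1 = -2, so (z + 1)/(z + 3)² = 1/(z + 3) - 2/(z + 3)². Integrate: ∫ P/(z + 3) dz = ln|(z + 3)|; ∫ Q/(z + 3)² dz = 2/(z + 3). Sum: ln|(z + 3)| + 2/(z + 3) + C


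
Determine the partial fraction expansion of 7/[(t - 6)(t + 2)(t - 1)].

Using cover-up method: P = 7/40, Q = 7/24, R = -7/15
Result: (7/40)/(t - 6) + (7/24)/(t + 2) - (7/15)/(t - 1)


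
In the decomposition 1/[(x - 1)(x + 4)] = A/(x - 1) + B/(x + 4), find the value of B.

Cover-up at x = -4: B = 1/(-4 - 1) = -1/5


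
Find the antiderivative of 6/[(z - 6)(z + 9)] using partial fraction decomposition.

Decompose: 6/[(z - 6)(z + 9)] = (2/5)/(z - 6) - (2/5)/(z + 9). Integrate each term: (2/5) ln|(z - 6)| - (2/5) ln|(z + 9)| + C


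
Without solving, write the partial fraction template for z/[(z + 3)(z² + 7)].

Linear + irreducible quadratic: α/(z + 3) + (βz + γ)/(z² + 7)


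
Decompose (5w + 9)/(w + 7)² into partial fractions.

(5w + 9) = α(w + 7) + β. At w = -7: β = 5·(-7) + 9 = -26. Coeff of w: α = 5
Result: 5/(w + 7) - 26/(w + 7)²


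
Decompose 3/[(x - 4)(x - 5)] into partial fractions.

3/(x - 4)(x - 5) = A/(x - 4) + B/(x - 5). A = 3/(4 - 5) = -3, B = 3/(5 - 4) = 3
Result: -3/(x - 4) + 3/(x - 5)


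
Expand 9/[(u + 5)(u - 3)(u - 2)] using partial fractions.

Using cover-up method: P = 9/56, Q = 9/8, R = -9/7
Result: (9/56)/(u + 5) + (9/8)/(u - 3) - (9/7)/(u - 2)


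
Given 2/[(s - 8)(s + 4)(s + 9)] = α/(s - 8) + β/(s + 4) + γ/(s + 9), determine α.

Cover-up at s = 8: α = 2/[(8 + 4)(8 + 9)] = 2/[(12)(17)] = 2/204 = 1/102


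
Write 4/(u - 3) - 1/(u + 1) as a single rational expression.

Common denominator (u - 3)(u + 1). Numerator: 4(u + 1) - 1(u - 3) = (4u + 4) - (u - 3) = 3u + 7
Result: (3u + 7)/[(u - 3)(u + 1)]


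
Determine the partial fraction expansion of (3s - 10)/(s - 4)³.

(3s - 10) = A(s - 4)² + B(s - 4) + C. At s = 4: C = 3·4 - 10 = 2. Coefficients: A = 0, B = 3
Result: 3/(s - 4)² + 2/(s - 4)³


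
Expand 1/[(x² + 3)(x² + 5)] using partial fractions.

Coefficient matching gives P = R = 0, Q = 1/(5-3) = 1/2, S = -Q = -1/2
Result: (1/2)/(x² + 3) - (1/2)/(x² + 5)


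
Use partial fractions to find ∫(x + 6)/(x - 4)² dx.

Decompose: P = 1, Q = 1·4 + 6 = 10, so (x + 6)/(x - 4)² = 1/(x - 4) + 10/(x - 4)². Integrate: ∫ P/(x - 4) dx = ln|(x - 4)|; ∫ Q/(x - 4)² dx = -10/(x - 4). Sum: ln|(x - 4)| - 10/(x - 4) + C


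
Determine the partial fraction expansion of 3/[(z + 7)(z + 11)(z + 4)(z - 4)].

Using Heaviside cover-up: (1/44)/(z + 7) - (1/140)/(z + 11) - (1/56)/(z + 4) + (1/440)/(z - 4)


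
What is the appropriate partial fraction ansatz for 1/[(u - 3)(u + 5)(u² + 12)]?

Two linear + quadratic: P/(u - 3) + Q/(u + 5) + (Ru + S)/(u² + 12)


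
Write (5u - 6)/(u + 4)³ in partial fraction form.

(5u - 6) = P(u + 4)² + Q(u + 4) + R. At u = -4: R = 5·(-4) - 6 = -26. Coefficients: P = 0, Q = 5
Result: 5/(u + 4)² - 26/(u + 4)³


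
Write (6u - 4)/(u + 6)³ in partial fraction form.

(6u - 4) = P(u + 6)² + Q(u + 6) + R. At u = -6: R = 6·(-6) - 4 = -40. Coefficients: P = 0, Q = 6
Result: 6/(u + 6)² - 40/(u + 6)³


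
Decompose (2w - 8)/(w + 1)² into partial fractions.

(2w - 8) = A(w + 1) + B. At w = -1: B = 2·(-1) - 8 = -10. Coeff of w: A = 2
Result: 2/(w + 1) - 10/(w + 1)²


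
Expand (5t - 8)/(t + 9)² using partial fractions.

(5t - 8) = A(t + 9) + B. At t = -9: B = 5·(-9) - 8 = -53. Coeff of t: A = 5
Result: 5/(t + 9) - 53/(t + 9)²


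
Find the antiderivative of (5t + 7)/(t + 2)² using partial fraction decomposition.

Decompose: P = 5, Q = 5·(-2) + 7 = -3, so (5t + 7)/(t + 2)² = 5/(t + 2) - 3/(t + 2)². Integrate: ∫ P/(t + 2) dt = 5 ln|(t + 2)|; ∫ Q/(t + 2)² dt = 3/(t + 2). Sum: 5 ln|(t + 2)| + 3/(t + 2) + C


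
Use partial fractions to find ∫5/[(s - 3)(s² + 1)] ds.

Cover-up at s=3: α = 5/(3²+1) = 1/2. Coeff matching: β = -1/2, γ = -3/2. Decomposition: (1/2)/(s - 3) - ((1/2)s + 3/2)/(s² + 1). Integrate: linear → ln, quadratic → (1/2)ln + arctan: (1/2) ln|(s - 3)| - (1/4) ln(s² + 1) - (3/2) arctan(s) + C


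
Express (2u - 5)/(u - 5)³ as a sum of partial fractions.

(2u - 5) = α(u - 5)² + β(u - 5) + γ. At u = 5: γ = 2·5 - 5 = 5. Coefficients: α = 0, β = 2
Result: 2/(u - 5)² + 5/(u - 5)³


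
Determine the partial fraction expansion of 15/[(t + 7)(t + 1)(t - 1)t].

Using Heaviside cover-up: (-5/112)/(t + 7) + (5/4)/(t + 1) + (15/16)/(t - 1) - (15/7)/t


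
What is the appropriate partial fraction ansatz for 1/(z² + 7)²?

Repeated quadratic factor: (Az + B)/(z² + 7) + (Cz + D)/(z² + 7)²


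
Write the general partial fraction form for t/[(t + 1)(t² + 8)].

Linear + irreducible quadratic: P/(t + 1) + (Qt + R)/(t² + 8)


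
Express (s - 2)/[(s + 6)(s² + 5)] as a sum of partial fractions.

At s=-6: P = (1·(-6) - 2)/((-6)² + 5) = -8/41. Q = -P = 8/41, R = 1 - (-6)·P = -7/41
Result: (-8/41)/(s + 6) + ((8/41)s - 7/41)/(s² + 5)


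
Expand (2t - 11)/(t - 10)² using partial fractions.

(2t - 11) = α(t - 10) + β. At t = 10: β = 2·10 - 11 = 9. Coeff of t: α = 2
Result: 2/(t - 10) + 9/(t - 10)²


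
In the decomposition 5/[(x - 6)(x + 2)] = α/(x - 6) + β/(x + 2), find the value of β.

Cover-up at x = -2: β = 5/(-2 - 6) = -5/8


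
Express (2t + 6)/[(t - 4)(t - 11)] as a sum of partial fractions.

At t=4: P = (2·4 + 6)/(4 - 11) = -2. At t=11: Q = (2·11 + 6)/(11 - 4) = 4
Result: -2/(t - 4) + 4/(t - 11)


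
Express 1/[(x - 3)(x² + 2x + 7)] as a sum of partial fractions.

Cover-up at x = 3: P = 1/(3² + 2·3 + 7) = 1/22. Then Q = -P = -1/22, R = -P·(2 + 3) = -5/22
Result: (1/22)/(x - 3) - ((1/22)x + 5/22)/(x² + 2x + 7)


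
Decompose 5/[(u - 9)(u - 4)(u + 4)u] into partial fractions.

Using Heaviside cover-up: (1/117)/(u - 9) - (1/32)/(u - 4) - (5/416)/(u + 4) + (5/144)/u


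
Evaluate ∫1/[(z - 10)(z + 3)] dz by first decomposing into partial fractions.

Decompose: 1/[(z - 10)(z + 3)] = (1/13)/(z - 10) - (1/13)/(z + 3). Integrate each term: (1/13) ln|(z - 10)| - (1/13) ln|(z + 3)| + C


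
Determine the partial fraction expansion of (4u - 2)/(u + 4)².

(4u - 2) = A(u + 4) + B. At u = -4: B = 4·(-4) - 2 = -18. Coeff of u: A = 4
Result: 4/(u + 4) - 18/(u + 4)²


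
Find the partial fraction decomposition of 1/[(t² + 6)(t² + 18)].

Coefficient matching gives A = C = 0, B = 1/(18-6) = 1/12, D = -B = -1/12
Result: (1/12)/(t² + 6) - (1/12)/(t² + 18)


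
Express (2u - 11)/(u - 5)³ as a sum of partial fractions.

(2u - 11) = A(u - 5)² + B(u - 5) + C. At u = 5: C = 2·5 - 11 = -1. Coefficients: A = 0, B = 2
Result: 2/(u - 5)² - 1/(u - 5)³


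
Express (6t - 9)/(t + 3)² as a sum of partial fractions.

(6t - 9) = α(t + 3) + β. At t = -3: β = 6·(-3) - 9 = -27. Coeff of t: α = 6
Result: 6/(t + 3) - 27/(t + 3)²


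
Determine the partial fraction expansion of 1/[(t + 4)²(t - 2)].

Cover-up at t=2: R = 1/(2 + 4)² = 1/36. Cover-up at t=-4: Q = 1/(-4 - 2) = -1/6. Comparing t² coeff: P = -R = -1/36
Result: (-1/36)/(t + 4) - (1/6)/(t + 4)² + (1/36)/(t - 2)


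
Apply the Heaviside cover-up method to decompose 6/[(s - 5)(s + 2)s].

Cover (s - 5), s=5: A = 6/[(5 + 2)(5 - 0)] = 6/35. Cover (s + 2), s=-2: B = 6/[(-2 - 5)(-2 - 0)] = 3/7. Cover s, s=0: C = 6/[(0 - 5)(0 + 2)] = -3/5.
Result: (6/35)/(s - 5) + (3/7)/(s + 2) - (3/5)/s


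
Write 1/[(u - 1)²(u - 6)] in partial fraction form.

Cover-up at u=6: R = 1/(6 - 1)² = 1/25. Cover-up at u=1: Q = 1/(1 - 6) = -1/5. Comparing u² coeff: P = -R = -1/25
Result: (-1/25)/(u - 1) - (1/5)/(u - 1)² + (1/25)/(u - 6)


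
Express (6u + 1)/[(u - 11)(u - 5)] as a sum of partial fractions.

At u=11: P = (6·11 + 1)/(11 - 5) = 67/6. At u=5: Q = (6·5 + 1)/(5 - 11) = -31/6
Result: (67/6)/(u - 11) - (31/6)/(u - 5)


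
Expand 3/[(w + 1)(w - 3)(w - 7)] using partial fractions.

Using cover-up method: A = 3/32, B = -3/16, C = 3/32
Result: (3/32)/(w + 1) - (3/16)/(w - 3) + (3/32)/(w - 7)


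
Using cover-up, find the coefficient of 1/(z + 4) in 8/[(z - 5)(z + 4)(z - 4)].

Cover (z + 4), set z=-4: 8/[(-4 - 5)(-4 - 4)] = 1/9


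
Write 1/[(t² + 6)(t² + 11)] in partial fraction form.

Coefficient matching gives A = C = 0, B = 1/(11-6) = 1/5, D = -B = -1/5
Result: (1/5)/(t² + 6) - (1/5)/(t² + 11)


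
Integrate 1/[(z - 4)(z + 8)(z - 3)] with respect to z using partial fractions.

Cover-up: A = 1/12, B = 1/132, C = -1/11. Decomposition: (1/12)/(z - 4) + (1/132)/(z + 8) - (1/11)/(z - 3). Integrate each term: (1/12) ln|(z - 4)| + (1/132) ln|(z + 8)| - (1/11) ln|(z - 3)| + C


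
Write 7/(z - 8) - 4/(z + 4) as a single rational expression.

Common denominator (z - 8)(z + 4). Numerator: 7(z + 4) - 4(z - 8) = (7z + 28) - (4z - 32) = 3z + 60
Result: (3z + 60)/[(z - 8)(z + 4)]


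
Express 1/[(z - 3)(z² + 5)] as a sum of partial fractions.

Cover-up at z = 3: P = 1/(3² + 5) = 1/14. Then Q = -P = -1/14, R = -P·(0 + 3) = -3/14
Result: (1/14)/(z - 3) - ((1/14)z + 3/14)/(z² + 5)


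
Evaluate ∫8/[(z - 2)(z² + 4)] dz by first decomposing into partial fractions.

Cover-up at z=2: α = 8/(2²+4) = 1. Coeff matching: β = -1, γ = -2. Decomposition: 1/(z - 2) - (z + 2)/(z² + 4). Integrate: linear → ln, quadratic → (1/2)ln + arctan: ln|(z - 2)| - (1/2) ln(z² + 4) - arctan(z/2) + C


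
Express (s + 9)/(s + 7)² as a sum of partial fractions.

(s + 9) = A(s + 7) + B. At s = -7: B = 1·(-7) + 9 = 2. Coeff of s: A = 1
Result: 1/(s + 7) + 2/(s + 7)²


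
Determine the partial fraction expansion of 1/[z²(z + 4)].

Cover-up at z=-4: R = 1/(-4 - 0)² = 1/16. Cover-up at z=0: Q = 1/(0 + 4) = 1/4. Comparing z² coeff: P = -R = -1/16
Result: (-1/16)/z + (1/4)/z² + (1/16)/(z + 4)


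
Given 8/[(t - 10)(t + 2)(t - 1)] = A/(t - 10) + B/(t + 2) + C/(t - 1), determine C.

Cover-up at t = 1: C = 8/[(1 - 10)(1 + 2)] = 8/[(-9)(3)] = -8/27


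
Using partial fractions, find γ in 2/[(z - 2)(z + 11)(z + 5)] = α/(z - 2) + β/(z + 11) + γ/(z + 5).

Cover-up at z = -5: γ = 2/[(-5 - 2)(-5 + 11)] = 2/[(-7)(6)] = -2/42 = -1/21


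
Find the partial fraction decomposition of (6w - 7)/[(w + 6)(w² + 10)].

At w=-6: α = (6·(-6) - 7)/((-6)² + 10) = -43/46. β = -α = 43/46, γ = 6 - (-6)·α = 9/23
Result: (-43/46)/(w + 6) + ((43/46)w + 9/23)/(w² + 10)


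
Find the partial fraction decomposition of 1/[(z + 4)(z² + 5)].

Cover-up at z = -4: α = 1/((-4)² + 5) = 1/21. Then β = -α = -1/21, γ = -α·(0 - 4) = 4/21
Result: (1/21)/(z + 4) - ((1/21)z - 4/21)/(z² + 5)


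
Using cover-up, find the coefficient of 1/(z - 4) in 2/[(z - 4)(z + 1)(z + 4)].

Cover (z - 4), set z=4: 2/[(4 + 1)(4 + 4)] = 1/20


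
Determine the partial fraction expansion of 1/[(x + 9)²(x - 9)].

Cover-up at x=9: R = 1/(9 + 9)² = 1/324. Cover-up at x=-9: Q = 1/(-9 - 9) = -1/18. Comparing x² coeff: P = -R = -1/324
Result: (-1/324)/(x + 9) - (1/18)/(x + 9)² + (1/324)/(x - 9)


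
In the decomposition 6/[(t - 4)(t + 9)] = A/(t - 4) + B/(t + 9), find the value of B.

Cover-up at t = -9: B = 6/(-9 - 4) = -6/13


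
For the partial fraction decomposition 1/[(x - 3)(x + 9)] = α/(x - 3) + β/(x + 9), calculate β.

Cover-up at x = -9: β = 1/(-9 - 3) = -1/12


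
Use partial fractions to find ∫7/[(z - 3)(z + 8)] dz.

Decompose: 7/[(z - 3)(z + 8)] = (7/11)/(z - 3) - (7/11)/(z + 8). Integrate each term: (7/11) ln|(z - 3)| - (7/11) ln|(z + 8)| + C


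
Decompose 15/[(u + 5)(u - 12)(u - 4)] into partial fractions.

Using cover-up method: A = 5/51, B = 15/136, C = -5/24
Result: (5/51)/(u + 5) + (15/136)/(u - 12) - (5/24)/(u - 4)


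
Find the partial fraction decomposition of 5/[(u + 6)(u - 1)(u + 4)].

Using cover-up method: α = 5/14, β = 1/7, γ = -1/2
Result: (5/14)/(u + 6) + (1/7)/(u - 1) - (1/2)/(u + 4)


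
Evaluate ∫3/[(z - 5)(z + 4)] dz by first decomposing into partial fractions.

Decompose: 3/[(z - 5)(z + 4)] = (1/3)/(z - 5) - (1/3)/(z + 4). Integrate each term: (1/3) ln|(z - 5)| - (1/3) ln|(z + 4)| + C


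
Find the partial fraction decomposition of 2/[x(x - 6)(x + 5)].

Using cover-up method: α = -1/15, β = 1/33, γ = 2/55
Result: (-1/15)/x + (1/33)/(x - 6) + (2/55)/(x + 5)


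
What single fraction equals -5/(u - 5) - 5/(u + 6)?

Common denominator (u - 5)(u + 6). Numerator: -5(u + 6) - 5(u - 5) = (-5u - 30) - (5u - 25) = -10u - 5
Result: (-10u - 5)/[(u - 5)(u + 6)]


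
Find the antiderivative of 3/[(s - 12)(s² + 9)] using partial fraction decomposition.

Cover-up at s=12: α = 3/(12²+9) = 1/51. Coeff matching: β = -1/51, γ = -4/17. Decomposition: (1/51)/(s - 12) - ((1/51)s + 4/17)/(s² + 9). Integrate: linear → ln, quadratic → (1/2)ln + arctan: (1/51) ln|(s - 12)| - (1/102) ln(s² + 9) - (4/51) arctan(s/3) + C
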